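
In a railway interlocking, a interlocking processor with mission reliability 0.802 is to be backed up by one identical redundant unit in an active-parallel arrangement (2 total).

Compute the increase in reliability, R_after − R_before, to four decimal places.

0.1588

R_before = 0.802
R_after = 1 − (1 − 0.802)^2 = 0.9608
ΔR = 0.9608 − 0.802 = 0.1588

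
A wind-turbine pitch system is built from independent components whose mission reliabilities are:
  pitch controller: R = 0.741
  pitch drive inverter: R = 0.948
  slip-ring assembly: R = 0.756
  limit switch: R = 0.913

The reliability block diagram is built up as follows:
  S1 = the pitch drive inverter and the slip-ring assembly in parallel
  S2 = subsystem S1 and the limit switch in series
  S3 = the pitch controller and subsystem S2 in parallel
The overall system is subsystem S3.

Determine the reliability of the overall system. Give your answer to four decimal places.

Parallel (pitch drive inverter and slip-ring assembly): 1 − (1 − 0.948000)(1 − 0.756000) = 0.987312
Series ([0.987312] and limit switch): 0.987312 × 0.913000 = 0.901416
Parallel (pitch controller and [0.901416]): 1 − (1 − 0.741000)(1 − 0.901416) = 0.9745

0.9745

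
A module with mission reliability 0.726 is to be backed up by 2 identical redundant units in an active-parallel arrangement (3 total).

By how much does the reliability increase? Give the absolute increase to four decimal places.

0.2534

R_before = 0.726
R_after = 1 − (1 − 0.726)^3 = 0.9794
ΔR = 0.9794 − 0.726 = 0.2534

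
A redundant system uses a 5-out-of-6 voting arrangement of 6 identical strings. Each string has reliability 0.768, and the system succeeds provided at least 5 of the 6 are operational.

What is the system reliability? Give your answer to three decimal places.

0.577

R = Σ_{i=5}^{6} C(6,i) p^i (1−p)^{6−i} with p = 0.768
C(6,5)·0.768^5·0.232^1 = 0.37192
C(6,6)·0.768^6·0.232^0 = 0.20520
Sum = 0.577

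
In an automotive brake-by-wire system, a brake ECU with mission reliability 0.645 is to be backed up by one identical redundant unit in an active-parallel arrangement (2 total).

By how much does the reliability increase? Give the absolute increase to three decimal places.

0.229

R_before = 0.645
R_after = 1 − (1 − 0.645)^2 = 0.874
ΔR = 0.874 − 0.645 = 0.229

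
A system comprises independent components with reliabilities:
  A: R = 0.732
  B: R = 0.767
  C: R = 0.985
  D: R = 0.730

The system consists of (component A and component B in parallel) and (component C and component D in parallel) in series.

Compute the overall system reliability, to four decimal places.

Parallel (A and B): 1 − (1 − 0.732000)(1 − 0.767000) = 0.937556
Parallel (C and D): 1 − (1 − 0.985000)(1 − 0.730000) = 0.995950
Series ([0.937556] and [0.995950]): 0.937556 × 0.995950 = 0.9338

0.9338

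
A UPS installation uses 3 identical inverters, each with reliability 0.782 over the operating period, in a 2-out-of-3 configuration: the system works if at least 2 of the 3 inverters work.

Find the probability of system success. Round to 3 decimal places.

R = Σ_{i=2}^{3} C(3,i) p^i (1−p)^{3−i} with p = 0.782
C(3,2)·0.782^2·0.218^1 = 0.39994
C(3,3)·0.782^3·0.218^0 = 0.47821
Sum = 0.878

0.878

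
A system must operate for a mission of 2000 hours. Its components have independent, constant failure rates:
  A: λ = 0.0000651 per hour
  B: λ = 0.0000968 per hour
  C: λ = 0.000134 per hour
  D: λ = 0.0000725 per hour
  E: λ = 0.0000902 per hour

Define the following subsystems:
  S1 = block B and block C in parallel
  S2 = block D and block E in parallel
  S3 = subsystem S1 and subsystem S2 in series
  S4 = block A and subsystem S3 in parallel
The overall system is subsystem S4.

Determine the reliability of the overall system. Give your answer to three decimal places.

R(A) = exp(−0.0000651 × 2000) = 0.87792
R(B) = exp(−0.0000968 × 2000) = 0.82399
R(C) = exp(−0.000134 × 2000) = 0.76491
R(D) = exp(−0.0000725 × 2000) = 0.86502
R(E) = exp(−0.0000902 × 2000) = 0.83494
Parallel (B and C): 1 − (1 − 0.82399)(1 − 0.76491) = 0.95862
Parallel (D and E): 1 − (1 − 0.86502)(1 − 0.83494) = 0.97772
Series ([0.95862] and [0.97772]): 0.95862 × 0.97772 = 0.93726
Parallel (A and [0.93726]): 1 − (1 − 0.87792)(1 − 0.93726) = 0.992

0.992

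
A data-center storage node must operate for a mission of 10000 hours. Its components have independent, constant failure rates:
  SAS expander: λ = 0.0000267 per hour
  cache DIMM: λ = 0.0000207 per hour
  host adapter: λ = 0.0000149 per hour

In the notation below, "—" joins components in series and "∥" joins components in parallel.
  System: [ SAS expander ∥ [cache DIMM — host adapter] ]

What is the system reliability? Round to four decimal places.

R(SAS expander) = exp(−0.0000267 × 10000) = 0.765673
R(cache DIMM) = exp(−0.0000207 × 10000) = 0.813020
R(host adapter) = exp(−0.0000149 × 10000) = 0.861569
Series (cache DIMM and host adapter): 0.813020 × 0.861569 = 0.700473
Parallel (SAS expander and [0.700473]): 1 − (1 − 0.765673)(1 − 0.700473) = 0.9298

0.9298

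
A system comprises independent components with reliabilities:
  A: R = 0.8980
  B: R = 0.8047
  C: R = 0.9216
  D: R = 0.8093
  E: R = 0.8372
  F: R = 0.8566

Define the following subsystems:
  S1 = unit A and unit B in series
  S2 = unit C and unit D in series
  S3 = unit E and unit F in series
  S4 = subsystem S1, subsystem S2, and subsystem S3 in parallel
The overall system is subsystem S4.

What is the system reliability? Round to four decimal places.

Series (A and B): 0.898000 × 0.804700 = 0.722621
Series (C and D): 0.921600 × 0.809300 = 0.745851
Series (E and F): 0.837200 × 0.856600 = 0.717146
Parallel ([0.722621], [0.745851], and [0.717146]): 1 − (1 − 0.722621)(1 − 0.745851)(1 − 0.717146) = 0.9801

0.9801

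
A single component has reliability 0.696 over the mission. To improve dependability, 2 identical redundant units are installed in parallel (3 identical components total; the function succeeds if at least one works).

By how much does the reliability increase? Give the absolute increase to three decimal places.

0.276

R_before = 0.696
R_after = 1 − (1 − 0.696)^3 = 0.972
ΔR = 0.972 − 0.696 = 0.276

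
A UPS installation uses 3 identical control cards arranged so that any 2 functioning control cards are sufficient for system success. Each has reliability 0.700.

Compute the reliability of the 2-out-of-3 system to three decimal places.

0.784

R = Σ_{i=2}^{3} C(3,i) p^i (1−p)^{3−i} with p = 0.700
C(3,2)·0.700^2·0.300^1 = 0.44100
C(3,3)·0.700^3·0.300^0 = 0.34300
Sum = 0.784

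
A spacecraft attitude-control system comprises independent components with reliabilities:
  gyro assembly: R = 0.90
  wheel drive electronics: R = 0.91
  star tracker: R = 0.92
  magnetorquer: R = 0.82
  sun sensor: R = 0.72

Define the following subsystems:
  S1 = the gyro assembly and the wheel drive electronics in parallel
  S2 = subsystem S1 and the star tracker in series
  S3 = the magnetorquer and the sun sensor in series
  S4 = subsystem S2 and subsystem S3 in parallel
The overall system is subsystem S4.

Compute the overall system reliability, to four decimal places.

Parallel (gyro assembly and wheel drive electronics): 1 − (1 − 0.900000)(1 − 0.910000) = 0.991000
Series ([0.991000] and star tracker): 0.991000 × 0.920000 = 0.911720
Series (magnetorquer and sun sensor): 0.820000 × 0.720000 = 0.590400
Parallel ([0.911720] and [0.590400]): 1 − (1 − 0.911720)(1 − 0.590400) = 0.9638

0.9638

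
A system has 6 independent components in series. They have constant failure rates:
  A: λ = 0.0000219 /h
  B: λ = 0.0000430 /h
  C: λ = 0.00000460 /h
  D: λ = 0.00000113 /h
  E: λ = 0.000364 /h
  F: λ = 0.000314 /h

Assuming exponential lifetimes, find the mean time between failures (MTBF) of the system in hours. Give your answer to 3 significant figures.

Series of exponential components: λ_sys = Σ λ_i
λ_sys = 0.0000219 + 0.0000430 + 0.00000460 + 0.00000113 + 0.000364 + 0.000314 = 7.4863e-04 /h
MTBF = 1 / λ_sys = 1340 h

1340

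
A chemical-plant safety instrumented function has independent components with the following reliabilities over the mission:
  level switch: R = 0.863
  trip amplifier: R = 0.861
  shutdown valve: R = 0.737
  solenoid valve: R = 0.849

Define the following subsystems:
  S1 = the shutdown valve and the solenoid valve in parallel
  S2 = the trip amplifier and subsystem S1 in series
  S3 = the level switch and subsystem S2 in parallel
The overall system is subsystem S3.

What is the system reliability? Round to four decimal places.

Parallel (shutdown valve and solenoid valve): 1 − (1 − 0.737000)(1 − 0.849000) = 0.960287
Series (trip amplifier and [0.960287]): 0.861000 × 0.960287 = 0.826807
Parallel (level switch and [0.826807]): 1 − (1 − 0.863000)(1 − 0.826807) = 0.9763

0.9763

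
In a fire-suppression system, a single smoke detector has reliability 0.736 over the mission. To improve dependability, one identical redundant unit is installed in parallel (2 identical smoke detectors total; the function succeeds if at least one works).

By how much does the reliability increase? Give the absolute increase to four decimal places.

0.1943

R_before = 0.736
R_after = 1 − (1 − 0.736)^2 = 0.9303
ΔR = 0.9303 − 0.736 = 0.1943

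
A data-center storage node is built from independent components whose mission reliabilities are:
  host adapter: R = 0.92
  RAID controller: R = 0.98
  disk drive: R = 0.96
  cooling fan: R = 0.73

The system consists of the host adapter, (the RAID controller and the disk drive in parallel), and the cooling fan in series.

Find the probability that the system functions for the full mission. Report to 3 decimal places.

Parallel (RAID controller and disk drive): 1 − (1 − 0.98000)(1 − 0.96000) = 0.99920
Series (host adapter, [0.99920], and cooling fan): 0.92000 × 0.99920 × 0.73000 = 0.671

0.671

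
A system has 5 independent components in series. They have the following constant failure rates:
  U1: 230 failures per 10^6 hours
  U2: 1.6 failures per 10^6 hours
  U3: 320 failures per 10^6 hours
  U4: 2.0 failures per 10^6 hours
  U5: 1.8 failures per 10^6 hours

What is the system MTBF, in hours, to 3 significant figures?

1800

Series of exponential components: λ_sys = Σ λ_i
λ_sys = 0.00023 + 0.0000016 + 0.00032 + 0.0000020 + 0.0000018 = 5.5540e-04 /h
MTBF = 1 / λ_sys = 1800 h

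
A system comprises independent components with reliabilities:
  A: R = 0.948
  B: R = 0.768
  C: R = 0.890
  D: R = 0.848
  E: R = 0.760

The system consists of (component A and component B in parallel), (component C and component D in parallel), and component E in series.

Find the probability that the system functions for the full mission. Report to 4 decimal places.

0.7383

Parallel (A and B): 1 − (1 − 0.948000)(1 − 0.768000) = 0.987936
Parallel (C and D): 1 − (1 − 0.890000)(1 − 0.848000) = 0.983280
Series ([0.987936], [0.983280], and E): 0.987936 × 0.983280 × 0.760000 = 0.7383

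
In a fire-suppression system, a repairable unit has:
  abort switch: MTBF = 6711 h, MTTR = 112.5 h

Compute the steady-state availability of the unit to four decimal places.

A(abort switch) = MTBF/(MTBF+MTTR) = 6711/(6711+112.5) = 0.9835

0.9835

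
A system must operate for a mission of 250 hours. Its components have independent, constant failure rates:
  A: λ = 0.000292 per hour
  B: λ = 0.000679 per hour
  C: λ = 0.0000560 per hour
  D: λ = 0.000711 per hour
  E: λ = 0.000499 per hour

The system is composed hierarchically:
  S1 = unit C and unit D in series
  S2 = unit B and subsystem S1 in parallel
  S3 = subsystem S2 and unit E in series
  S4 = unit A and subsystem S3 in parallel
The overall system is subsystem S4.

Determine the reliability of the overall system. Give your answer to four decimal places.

0.9901

R(A) = exp(−0.000292 × 250) = 0.929601
R(B) = exp(−0.000679 × 250) = 0.843876
R(C) = exp(−0.0000560 × 250) = 0.986098
R(D) = exp(−0.000711 × 250) = 0.837152
R(E) = exp(−0.000499 × 250) = 0.882718
Series (C and D): 0.986098 × 0.837152 = 0.825514
Parallel (B and [0.825514]): 1 − (1 − 0.843876)(1 − 0.825514) = 0.972759
Series ([0.972759] and E): 0.972759 × 0.882718 = 0.858672
Parallel (A and [0.858672]): 1 − (1 − 0.929601)(1 − 0.858672) = 0.9901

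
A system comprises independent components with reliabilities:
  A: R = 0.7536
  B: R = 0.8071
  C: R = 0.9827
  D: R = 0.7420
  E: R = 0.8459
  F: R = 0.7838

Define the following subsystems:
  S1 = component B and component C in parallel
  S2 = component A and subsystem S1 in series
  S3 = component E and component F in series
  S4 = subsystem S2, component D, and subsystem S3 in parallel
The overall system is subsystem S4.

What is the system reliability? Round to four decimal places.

Parallel (B and C): 1 − (1 − 0.807100)(1 − 0.982700) = 0.996663
Series (A and [0.996663]): 0.753600 × 0.996663 = 0.751085
Series (E and F): 0.845900 × 0.783800 = 0.663016
Parallel ([0.751085], D, and [0.663016]): 1 − (1 − 0.751085)(1 − 0.742000)(1 − 0.663016) = 0.9784

0.9784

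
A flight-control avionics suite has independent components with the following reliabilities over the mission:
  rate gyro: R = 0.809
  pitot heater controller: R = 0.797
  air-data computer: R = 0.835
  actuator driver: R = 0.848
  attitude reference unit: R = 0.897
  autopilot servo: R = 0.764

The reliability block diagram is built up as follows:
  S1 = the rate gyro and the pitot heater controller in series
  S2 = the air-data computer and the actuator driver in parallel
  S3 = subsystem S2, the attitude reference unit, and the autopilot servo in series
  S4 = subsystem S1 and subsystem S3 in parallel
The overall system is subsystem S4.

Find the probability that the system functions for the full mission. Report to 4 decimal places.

Series (rate gyro and pitot heater controller): 0.809000 × 0.797000 = 0.644773
Parallel (air-data computer and actuator driver): 1 − (1 − 0.835000)(1 − 0.848000) = 0.974920
Series ([0.974920], attitude reference unit, and autopilot servo): 0.974920 × 0.897000 × 0.764000 = 0.668120
Parallel ([0.644773] and [0.668120]): 1 − (1 − 0.644773)(1 − 0.668120) = 0.8821

0.8821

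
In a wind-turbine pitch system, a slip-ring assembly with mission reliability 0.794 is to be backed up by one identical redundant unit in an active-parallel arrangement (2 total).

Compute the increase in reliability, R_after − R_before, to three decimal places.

0.164

R_before = 0.794
R_after = 1 − (1 − 0.794)^2 = 0.958
ΔR = 0.958 − 0.794 = 0.164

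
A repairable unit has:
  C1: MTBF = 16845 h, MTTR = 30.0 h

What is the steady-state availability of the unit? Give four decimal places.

A(C1) = MTBF/(MTBF+MTTR) = 16845/(16845+30.0) = 0.9982

0.9982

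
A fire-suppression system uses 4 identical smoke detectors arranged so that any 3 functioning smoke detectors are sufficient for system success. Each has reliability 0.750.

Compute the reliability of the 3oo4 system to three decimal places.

0.738

R = Σ_{i=3}^{4} C(4,i) p^i (1−p)^{4−i} with p = 0.750
C(4,3)·0.750^3·0.250^1 = 0.42188
C(4,4)·0.750^4·0.250^0 = 0.31641
Sum = 0.738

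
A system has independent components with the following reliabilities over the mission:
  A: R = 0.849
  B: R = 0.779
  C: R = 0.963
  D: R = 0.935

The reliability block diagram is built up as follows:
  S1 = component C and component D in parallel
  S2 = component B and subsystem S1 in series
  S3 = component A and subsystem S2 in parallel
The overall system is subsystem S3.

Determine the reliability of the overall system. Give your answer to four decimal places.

0.9663

Parallel (C and D): 1 − (1 − 0.963000)(1 − 0.935000) = 0.997595
Series (B and [0.997595]): 0.779000 × 0.997595 = 0.777127
Parallel (A and [0.777127]): 1 − (1 − 0.849000)(1 − 0.777127) = 0.9663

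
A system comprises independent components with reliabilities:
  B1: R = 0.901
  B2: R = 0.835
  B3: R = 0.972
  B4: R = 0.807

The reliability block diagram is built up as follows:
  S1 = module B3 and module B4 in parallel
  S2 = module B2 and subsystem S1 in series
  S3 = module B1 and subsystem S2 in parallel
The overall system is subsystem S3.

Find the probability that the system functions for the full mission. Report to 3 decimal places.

Parallel (B3 and B4): 1 − (1 − 0.97200)(1 − 0.80700) = 0.99460
Series (B2 and [0.99460]): 0.83500 × 0.99460 = 0.83049
Parallel (B1 and [0.83049]): 1 − (1 − 0.90100)(1 − 0.83049) = 0.983

0.983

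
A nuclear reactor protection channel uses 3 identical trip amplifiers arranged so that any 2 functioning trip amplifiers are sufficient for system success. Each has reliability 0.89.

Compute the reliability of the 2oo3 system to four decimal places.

0.9664

R = Σ_{i=2}^{3} C(3,i) p^i (1−p)^{3−i} with p = 0.89
C(3,2)·0.89^2·0.11^1 = 0.261393
C(3,3)·0.89^3·0.11^0 = 0.704969
Sum = 0.9664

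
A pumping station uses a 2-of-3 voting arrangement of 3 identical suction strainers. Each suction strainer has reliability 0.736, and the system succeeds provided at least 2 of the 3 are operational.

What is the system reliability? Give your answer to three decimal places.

0.828

R = Σ_{i=2}^{3} C(3,i) p^i (1−p)^{3−i} with p = 0.736
C(3,2)·0.736^2·0.264^1 = 0.42902
C(3,3)·0.736^3·0.264^0 = 0.39869
Sum = 0.828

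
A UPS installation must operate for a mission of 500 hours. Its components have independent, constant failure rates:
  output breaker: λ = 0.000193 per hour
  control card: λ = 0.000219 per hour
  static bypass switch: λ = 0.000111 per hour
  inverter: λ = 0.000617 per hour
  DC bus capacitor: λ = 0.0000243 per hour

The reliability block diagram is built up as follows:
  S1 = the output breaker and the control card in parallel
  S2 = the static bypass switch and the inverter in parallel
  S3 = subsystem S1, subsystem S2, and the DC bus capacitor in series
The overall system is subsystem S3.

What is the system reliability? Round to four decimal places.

0.9645

R(output breaker) = exp(−0.000193 × 500) = 0.908010
R(control card) = exp(−0.000219 × 500) = 0.896282
R(static bypass switch) = exp(−0.000111 × 500) = 0.946012
R(inverter) = exp(−0.000617 × 500) = 0.734548
R(DC bus capacitor) = exp(−0.0000243 × 500) = 0.987924
Parallel (output breaker and control card): 1 − (1 − 0.908010)(1 − 0.896282) = 0.990459
Parallel (static bypass switch and inverter): 1 − (1 − 0.946012)(1 − 0.734548) = 0.985669
Series ([0.990459], [0.985669], and DC bus capacitor): 0.990459 × 0.985669 × 0.987924 = 0.9645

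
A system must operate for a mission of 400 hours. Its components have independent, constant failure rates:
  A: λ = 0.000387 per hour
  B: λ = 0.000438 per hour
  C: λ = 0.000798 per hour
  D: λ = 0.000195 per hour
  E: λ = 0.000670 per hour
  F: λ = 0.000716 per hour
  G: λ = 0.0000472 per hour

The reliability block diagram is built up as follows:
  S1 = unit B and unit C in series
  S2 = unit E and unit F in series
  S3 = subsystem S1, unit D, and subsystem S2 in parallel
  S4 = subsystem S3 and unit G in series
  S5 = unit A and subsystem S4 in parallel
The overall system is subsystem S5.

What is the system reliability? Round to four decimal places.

0.9956

R(A) = exp(−0.000387 × 400) = 0.856586
R(B) = exp(−0.000438 × 400) = 0.839289
R(C) = exp(−0.000798 × 400) = 0.726730
R(D) = exp(−0.000195 × 400) = 0.924964
R(E) = exp(−0.000670 × 400) = 0.764908
R(F) = exp(−0.000716 × 400) = 0.750962
R(G) = exp(−0.0000472 × 400) = 0.981297
Series (B and C): 0.839289 × 0.726730 = 0.609936
Series (E and F): 0.764908 × 0.750962 = 0.574417
Parallel ([0.609936], D, and [0.574417]): 1 − (1 − 0.609936)(1 − 0.924964)(1 − 0.574417) = 0.987544
Series ([0.987544] and G): 0.987544 × 0.981297 = 0.969074
Parallel (A and [0.969074]): 1 − (1 − 0.856586)(1 − 0.969074) = 0.9956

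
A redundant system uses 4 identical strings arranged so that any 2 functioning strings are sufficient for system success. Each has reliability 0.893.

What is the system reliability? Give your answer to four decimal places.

R = Σ_{i=2}^{4} C(4,i) p^i (1−p)^{4−i} with p = 0.893
C(4,2)·0.893^2·0.107^2 = 0.054780
C(4,3)·0.893^3·0.107^1 = 0.304788
C(4,4)·0.893^4·0.107^0 = 0.635925
Sum = 0.9955

0.9955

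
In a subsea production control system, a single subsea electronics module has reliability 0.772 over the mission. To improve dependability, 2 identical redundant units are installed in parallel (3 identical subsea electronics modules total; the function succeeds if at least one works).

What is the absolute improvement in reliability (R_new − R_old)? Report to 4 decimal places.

0.2161

R_before = 0.772
R_after = 1 − (1 − 0.772)^3 = 0.9881
ΔR = 0.9881 − 0.772 = 0.2161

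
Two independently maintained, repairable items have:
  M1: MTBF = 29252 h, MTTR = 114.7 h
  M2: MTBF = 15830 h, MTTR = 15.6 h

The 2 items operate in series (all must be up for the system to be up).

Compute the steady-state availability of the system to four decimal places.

A(M1) = MTBF/(MTBF+MTTR) = 29252/(29252+114.7) = 0.996094
A(M2) = MTBF/(MTBF+MTTR) = 15830/(15830+15.6) = 0.999015
Series availability: 0.996094 × 0.999015 = 0.9951

0.9951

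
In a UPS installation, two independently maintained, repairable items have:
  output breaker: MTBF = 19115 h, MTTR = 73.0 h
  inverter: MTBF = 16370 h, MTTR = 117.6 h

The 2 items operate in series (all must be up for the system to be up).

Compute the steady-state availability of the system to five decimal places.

0.98909

A(output breaker) = MTBF/(MTBF+MTTR) = 19115/(19115+73.0) = 0.996196
A(inverter) = MTBF/(MTBF+MTTR) = 16370/(16370+117.6) = 0.992867
Series availability: 0.996196 × 0.992867 = 0.98909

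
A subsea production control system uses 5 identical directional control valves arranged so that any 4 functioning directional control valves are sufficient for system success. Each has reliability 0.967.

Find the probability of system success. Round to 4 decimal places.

R = Σ_{i=4}^{5} C(5,i) p^i (1−p)^{5−i} with p = 0.967
C(5,4)·0.967^4·0.033^1 = 0.144275
C(5,5)·0.967^5·0.033^0 = 0.845537
Sum = 0.9898

0.9898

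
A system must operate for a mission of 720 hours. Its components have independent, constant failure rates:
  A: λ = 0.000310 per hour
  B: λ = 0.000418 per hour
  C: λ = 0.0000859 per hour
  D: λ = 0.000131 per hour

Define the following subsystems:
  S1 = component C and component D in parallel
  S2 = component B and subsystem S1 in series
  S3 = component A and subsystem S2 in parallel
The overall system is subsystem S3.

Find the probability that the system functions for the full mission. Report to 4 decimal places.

0.9472

R(A) = exp(−0.000310 × 720) = 0.799955
R(B) = exp(−0.000418 × 720) = 0.740107
R(C) = exp(−0.0000859 × 720) = 0.940026
R(D) = exp(−0.000131 × 720) = 0.909992
Parallel (C and D): 1 − (1 − 0.940026)(1 − 0.909992) = 0.994602
Series (B and [0.994602]): 0.740107 × 0.994602 = 0.736112
Parallel (A and [0.736112]): 1 − (1 − 0.799955)(1 − 0.736112) = 0.9472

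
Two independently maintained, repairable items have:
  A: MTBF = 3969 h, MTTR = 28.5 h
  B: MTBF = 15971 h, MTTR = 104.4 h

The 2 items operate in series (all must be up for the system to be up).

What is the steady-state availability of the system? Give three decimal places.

0.986

A(A) = MTBF/(MTBF+MTTR) = 3969/(3969+28.5) = 0.992871
A(B) = MTBF/(MTBF+MTTR) = 15971/(15971+104.4) = 0.993506
Series availability: 0.992871 × 0.993506 = 0.986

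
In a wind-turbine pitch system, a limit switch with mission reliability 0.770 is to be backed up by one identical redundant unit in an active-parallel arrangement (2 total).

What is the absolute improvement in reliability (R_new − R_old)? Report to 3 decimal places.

R_before = 0.770
R_after = 1 − (1 − 0.770)^2 = 0.947
ΔR = 0.947 − 0.770 = 0.177

0.177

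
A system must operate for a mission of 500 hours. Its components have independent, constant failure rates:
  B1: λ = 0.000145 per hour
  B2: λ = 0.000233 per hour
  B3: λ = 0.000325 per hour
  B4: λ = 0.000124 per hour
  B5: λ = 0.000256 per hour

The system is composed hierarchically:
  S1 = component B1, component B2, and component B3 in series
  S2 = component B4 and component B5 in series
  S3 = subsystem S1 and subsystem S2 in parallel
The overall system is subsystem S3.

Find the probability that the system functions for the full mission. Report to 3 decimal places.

0.949

R(B1) = exp(−0.000145 × 500) = 0.93007
R(B2) = exp(−0.000233 × 500) = 0.89003
R(B3) = exp(−0.000325 × 500) = 0.85002
R(B4) = exp(−0.000124 × 500) = 0.93988
R(B5) = exp(−0.000256 × 500) = 0.87985
Series (B1, B2, and B3): 0.93007 × 0.89003 × 0.85002 = 0.70364
Series (B4 and B5): 0.93988 × 0.87985 = 0.82695
Parallel ([0.70364] and [0.82695]): 1 − (1 − 0.70364)(1 − 0.82695) = 0.949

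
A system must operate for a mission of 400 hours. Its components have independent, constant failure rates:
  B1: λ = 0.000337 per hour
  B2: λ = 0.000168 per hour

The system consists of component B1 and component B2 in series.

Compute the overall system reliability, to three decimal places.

R(B1) = exp(−0.000337 × 400) = 0.87389
R(B2) = exp(−0.000168 × 400) = 0.93501
Series (B1 and B2): 0.87389 × 0.93501 = 0.817

0.817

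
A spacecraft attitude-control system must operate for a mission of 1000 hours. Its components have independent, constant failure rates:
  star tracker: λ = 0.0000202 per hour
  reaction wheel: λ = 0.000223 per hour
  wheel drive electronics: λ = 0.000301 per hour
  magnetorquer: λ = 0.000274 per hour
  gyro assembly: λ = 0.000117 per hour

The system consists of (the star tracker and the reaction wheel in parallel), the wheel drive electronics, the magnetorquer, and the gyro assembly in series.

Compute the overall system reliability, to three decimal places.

0.499

R(star tracker) = exp(−0.0000202 × 1000) = 0.98000
R(reaction wheel) = exp(−0.000223 × 1000) = 0.80011
R(wheel drive electronics) = exp(−0.000301 × 1000) = 0.74008
R(magnetorquer) = exp(−0.000274 × 1000) = 0.76033
R(gyro assembly) = exp(−0.000117 × 1000) = 0.88959
Parallel (star tracker and reaction wheel): 1 − (1 − 0.98000)(1 − 0.80011) = 0.99600
Series ([0.99600], wheel drive electronics, magnetorquer, and gyro assembly): 0.99600 × 0.74008 × 0.76033 × 0.88959 = 0.499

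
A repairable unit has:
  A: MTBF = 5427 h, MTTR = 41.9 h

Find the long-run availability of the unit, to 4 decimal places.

A(A) = MTBF/(MTBF+MTTR) = 5427/(5427+41.9) = 0.9923

0.9923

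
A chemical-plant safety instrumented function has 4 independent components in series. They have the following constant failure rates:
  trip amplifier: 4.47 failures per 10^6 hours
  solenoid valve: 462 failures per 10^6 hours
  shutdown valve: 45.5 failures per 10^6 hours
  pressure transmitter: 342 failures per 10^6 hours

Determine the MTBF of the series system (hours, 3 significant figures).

Series of exponential components: λ_sys = Σ λ_i
λ_sys = 0.00000447 + 0.000462 + 0.0000455 + 0.000342 = 8.5397e-04 /h
MTBF = 1 / λ_sys = 1170 h

1170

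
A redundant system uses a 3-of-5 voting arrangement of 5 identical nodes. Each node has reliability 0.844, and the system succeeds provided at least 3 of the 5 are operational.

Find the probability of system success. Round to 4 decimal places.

0.9704

R = Σ_{i=3}^{5} C(5,i) p^i (1−p)^{5−i} with p = 0.844
C(5,3)·0.844^3·0.156^2 = 0.146311
C(5,4)·0.844^4·0.156^1 = 0.395790
C(5,5)·0.844^5·0.156^0 = 0.428265
Sum = 0.9704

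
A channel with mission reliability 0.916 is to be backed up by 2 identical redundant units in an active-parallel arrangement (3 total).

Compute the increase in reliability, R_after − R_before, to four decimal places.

R_before = 0.916
R_after = 1 − (1 − 0.916)^3 = 0.9994
ΔR = 0.9994 − 0.916 = 0.0834

0.0834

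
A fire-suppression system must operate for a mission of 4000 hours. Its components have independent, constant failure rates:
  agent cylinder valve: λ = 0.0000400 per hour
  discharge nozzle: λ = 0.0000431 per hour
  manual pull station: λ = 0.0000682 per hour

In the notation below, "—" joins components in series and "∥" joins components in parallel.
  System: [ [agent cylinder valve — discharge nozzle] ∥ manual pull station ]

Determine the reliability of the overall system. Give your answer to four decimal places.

0.9325

R(agent cylinder valve) = exp(−0.0000400 × 4000) = 0.852144
R(discharge nozzle) = exp(−0.0000431 × 4000) = 0.841642
R(manual pull station) = exp(−0.0000682 × 4000) = 0.761245
Series (agent cylinder valve and discharge nozzle): 0.852144 × 0.841642 = 0.717200
Parallel ([0.717200] and manual pull station): 1 − (1 − 0.717200)(1 − 0.761245) = 0.9325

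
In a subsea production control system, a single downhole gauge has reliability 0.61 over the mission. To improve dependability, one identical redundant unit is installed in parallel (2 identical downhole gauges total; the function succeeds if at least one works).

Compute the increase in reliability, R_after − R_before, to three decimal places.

R_before = 0.61
R_after = 1 − (1 − 0.61)^2 = 0.848
ΔR = 0.848 − 0.61 = 0.238

0.238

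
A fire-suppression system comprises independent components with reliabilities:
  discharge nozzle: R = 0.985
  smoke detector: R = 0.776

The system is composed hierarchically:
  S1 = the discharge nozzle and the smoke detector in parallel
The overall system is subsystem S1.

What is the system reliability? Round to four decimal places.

Parallel (discharge nozzle and smoke detector): 1 − (1 − 0.985000)(1 − 0.776000) = 0.9966

0.9966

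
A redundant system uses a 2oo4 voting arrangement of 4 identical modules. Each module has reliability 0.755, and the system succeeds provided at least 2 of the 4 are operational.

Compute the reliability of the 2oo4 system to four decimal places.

0.9520

R = Σ_{i=2}^{4} C(4,i) p^i (1−p)^{4−i} with p = 0.755
C(4,2)·0.755^2·0.245^2 = 0.205295
C(4,3)·0.755^3·0.245^1 = 0.421761
C(4,4)·0.755^4·0.245^0 = 0.324929
Sum = 0.9520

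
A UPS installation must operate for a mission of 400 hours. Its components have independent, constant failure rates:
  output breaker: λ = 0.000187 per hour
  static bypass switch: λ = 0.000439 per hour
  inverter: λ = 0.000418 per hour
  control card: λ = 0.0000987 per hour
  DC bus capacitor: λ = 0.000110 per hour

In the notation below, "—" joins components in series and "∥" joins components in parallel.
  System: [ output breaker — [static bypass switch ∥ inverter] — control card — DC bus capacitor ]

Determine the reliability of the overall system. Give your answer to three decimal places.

R(output breaker) = exp(−0.000187 × 400) = 0.92793
R(static bypass switch) = exp(−0.000439 × 400) = 0.83895
R(inverter) = exp(−0.000418 × 400) = 0.84603
R(control card) = exp(−0.0000987 × 400) = 0.96129
R(DC bus capacitor) = exp(−0.000110 × 400) = 0.95695
Parallel (static bypass switch and inverter): 1 − (1 − 0.83895)(1 − 0.84603) = 0.97520
Series (output breaker, [0.97520], control card, and DC bus capacitor): 0.92793 × 0.97520 × 0.96129 × 0.95695 = 0.832

0.832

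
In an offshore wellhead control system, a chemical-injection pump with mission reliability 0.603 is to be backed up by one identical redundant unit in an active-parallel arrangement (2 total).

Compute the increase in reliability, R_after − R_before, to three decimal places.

0.239

R_before = 0.603
R_after = 1 − (1 − 0.603)^2 = 0.842
ΔR = 0.842 − 0.603 = 0.239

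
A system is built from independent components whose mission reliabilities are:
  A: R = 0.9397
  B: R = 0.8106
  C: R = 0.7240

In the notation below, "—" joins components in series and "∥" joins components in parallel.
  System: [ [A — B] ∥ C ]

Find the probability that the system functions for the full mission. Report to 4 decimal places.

0.9342

Series (A and B): 0.939700 × 0.810600 = 0.761721
Parallel ([0.761721] and C): 1 − (1 − 0.761721)(1 − 0.724000) = 0.9342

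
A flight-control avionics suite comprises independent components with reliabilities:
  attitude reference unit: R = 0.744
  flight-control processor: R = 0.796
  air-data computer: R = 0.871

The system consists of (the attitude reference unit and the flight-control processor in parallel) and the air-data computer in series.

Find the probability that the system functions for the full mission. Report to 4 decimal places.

Parallel (attitude reference unit and flight-control processor): 1 − (1 − 0.744000)(1 − 0.796000) = 0.947776
Series ([0.947776] and air-data computer): 0.947776 × 0.871000 = 0.8255

0.8255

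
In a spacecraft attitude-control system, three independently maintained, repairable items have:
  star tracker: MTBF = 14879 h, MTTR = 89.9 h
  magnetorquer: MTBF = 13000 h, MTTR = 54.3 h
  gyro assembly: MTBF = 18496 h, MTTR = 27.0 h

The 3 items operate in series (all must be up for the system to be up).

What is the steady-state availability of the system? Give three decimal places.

0.988

A(star tracker) = MTBF/(MTBF+MTTR) = 14879/(14879+89.9) = 0.993994
A(magnetorquer) = MTBF/(MTBF+MTTR) = 13000/(13000+54.3) = 0.995840
A(gyro assembly) = MTBF/(MTBF+MTTR) = 18496/(18496+27.0) = 0.998542
Series availability: 0.993994 × 0.995840 × 0.998542 = 0.988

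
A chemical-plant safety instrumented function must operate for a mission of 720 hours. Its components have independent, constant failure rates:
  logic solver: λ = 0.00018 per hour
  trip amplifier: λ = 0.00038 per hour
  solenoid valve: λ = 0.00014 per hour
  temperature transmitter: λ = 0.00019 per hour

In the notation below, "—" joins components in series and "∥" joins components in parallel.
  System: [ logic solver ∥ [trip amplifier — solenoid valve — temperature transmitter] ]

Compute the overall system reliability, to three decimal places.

0.951

R(logic solver) = exp(−0.00018 × 720) = 0.87845
R(trip amplifier) = exp(−0.00038 × 720) = 0.76064
R(solenoid valve) = exp(−0.00014 × 720) = 0.90411
R(temperature transmitter) = exp(−0.00019 × 720) = 0.87214
Series (trip amplifier, solenoid valve, and temperature transmitter): 0.76064 × 0.90411 × 0.87214 = 0.59977
Parallel (logic solver and [0.59977]): 1 − (1 − 0.87845)(1 − 0.59977) = 0.951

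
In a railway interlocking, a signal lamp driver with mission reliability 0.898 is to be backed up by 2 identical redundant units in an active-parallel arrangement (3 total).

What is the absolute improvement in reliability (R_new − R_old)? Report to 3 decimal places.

0.101

R_before = 0.898
R_after = 1 − (1 − 0.898)^3 = 0.999
ΔR = 0.999 − 0.898 = 0.101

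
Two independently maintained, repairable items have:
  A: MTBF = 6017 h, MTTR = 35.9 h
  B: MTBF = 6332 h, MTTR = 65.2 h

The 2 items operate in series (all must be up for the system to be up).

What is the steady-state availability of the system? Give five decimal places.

A(A) = MTBF/(MTBF+MTTR) = 6017/(6017+35.9) = 0.994069
A(B) = MTBF/(MTBF+MTTR) = 6332/(6332+65.2) = 0.989808
Series availability: 0.994069 × 0.989808 = 0.98394

0.98394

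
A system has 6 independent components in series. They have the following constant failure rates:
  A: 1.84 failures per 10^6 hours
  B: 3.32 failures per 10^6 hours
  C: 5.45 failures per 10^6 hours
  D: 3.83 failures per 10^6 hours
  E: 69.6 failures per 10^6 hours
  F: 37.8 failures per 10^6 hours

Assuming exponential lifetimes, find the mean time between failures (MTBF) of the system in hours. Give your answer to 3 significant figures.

8210

Series of exponential components: λ_sys = Σ λ_i
λ_sys = 0.00000184 + 0.00000332 + 0.00000545 + 0.00000383 + 0.0000696 + 0.0000378 = 1.2184e-04 /h
MTBF = 1 / λ_sys = 8210 h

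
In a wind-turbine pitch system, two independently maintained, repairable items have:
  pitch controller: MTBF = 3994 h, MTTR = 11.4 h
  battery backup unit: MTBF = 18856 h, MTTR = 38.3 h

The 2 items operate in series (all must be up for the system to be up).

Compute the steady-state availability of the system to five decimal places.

0.99513

A(pitch controller) = MTBF/(MTBF+MTTR) = 3994/(3994+11.4) = 0.997154
A(battery backup unit) = MTBF/(MTBF+MTTR) = 18856/(18856+38.3) = 0.997973
Series availability: 0.997154 × 0.997973 = 0.99513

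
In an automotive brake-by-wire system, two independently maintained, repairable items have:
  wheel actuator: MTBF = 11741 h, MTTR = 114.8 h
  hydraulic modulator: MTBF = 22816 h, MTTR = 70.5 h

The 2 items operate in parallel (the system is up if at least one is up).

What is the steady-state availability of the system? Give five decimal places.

0.99997

A(wheel actuator) = MTBF/(MTBF+MTTR) = 11741/(11741+114.8) = 0.990317
A(hydraulic modulator) = MTBF/(MTBF+MTTR) = 22816/(22816+70.5) = 0.996920
Parallel availability: 1 − (1 − 0.990317)(1 − 0.996920) = 0.99997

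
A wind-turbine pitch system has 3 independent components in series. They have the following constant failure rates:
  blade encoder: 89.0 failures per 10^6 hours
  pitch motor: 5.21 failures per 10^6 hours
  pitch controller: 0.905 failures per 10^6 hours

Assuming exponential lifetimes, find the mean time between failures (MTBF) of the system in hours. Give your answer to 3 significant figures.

10500

Series of exponential components: λ_sys = Σ λ_i
λ_sys = 0.0000890 + 0.00000521 + 0.000000905 = 9.5115e-05 /h
MTBF = 1 / λ_sys = 10500 h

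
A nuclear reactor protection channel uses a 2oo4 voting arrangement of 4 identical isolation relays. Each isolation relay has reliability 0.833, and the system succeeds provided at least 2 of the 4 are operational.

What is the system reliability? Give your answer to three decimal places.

0.984

R = Σ_{i=2}^{4} C(4,i) p^i (1−p)^{4−i} with p = 0.833
C(4,2)·0.833^2·0.167^2 = 0.11611
C(4,3)·0.833^3·0.167^1 = 0.38611
C(4,4)·0.833^4·0.167^0 = 0.48148
Sum = 0.984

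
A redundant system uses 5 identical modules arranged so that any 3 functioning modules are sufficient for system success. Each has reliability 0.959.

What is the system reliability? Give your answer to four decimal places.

0.9994

R = Σ_{i=3}^{5} C(5,i) p^i (1−p)^{5−i} with p = 0.959
C(5,3)·0.959^3·0.041^2 = 0.014826
C(5,4)·0.959^4·0.041^1 = 0.173392
C(5,5)·0.959^5·0.041^0 = 0.811135
Sum = 0.9994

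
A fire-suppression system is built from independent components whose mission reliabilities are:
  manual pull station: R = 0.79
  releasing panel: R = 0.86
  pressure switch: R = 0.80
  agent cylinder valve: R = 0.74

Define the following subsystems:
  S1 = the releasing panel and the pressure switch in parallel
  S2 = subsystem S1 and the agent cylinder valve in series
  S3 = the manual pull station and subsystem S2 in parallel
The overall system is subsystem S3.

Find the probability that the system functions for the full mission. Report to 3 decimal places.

Parallel (releasing panel and pressure switch): 1 − (1 − 0.86000)(1 − 0.80000) = 0.97200
Series ([0.97200] and agent cylinder valve): 0.97200 × 0.74000 = 0.71928
Parallel (manual pull station and [0.71928]): 1 − (1 − 0.79000)(1 − 0.71928) = 0.941

0.941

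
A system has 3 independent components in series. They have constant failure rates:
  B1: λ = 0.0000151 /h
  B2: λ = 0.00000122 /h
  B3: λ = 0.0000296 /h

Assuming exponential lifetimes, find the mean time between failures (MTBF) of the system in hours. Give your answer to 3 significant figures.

21800

Series of exponential components: λ_sys = Σ λ_i
λ_sys = 0.0000151 + 0.00000122 + 0.0000296 = 4.5920e-05 /h
MTBF = 1 / λ_sys = 21800 h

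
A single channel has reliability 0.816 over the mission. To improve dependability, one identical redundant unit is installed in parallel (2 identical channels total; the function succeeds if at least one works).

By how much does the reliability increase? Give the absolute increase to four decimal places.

R_before = 0.816
R_after = 1 − (1 − 0.816)^2 = 0.9661
ΔR = 0.9661 − 0.816 = 0.1501

0.1501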